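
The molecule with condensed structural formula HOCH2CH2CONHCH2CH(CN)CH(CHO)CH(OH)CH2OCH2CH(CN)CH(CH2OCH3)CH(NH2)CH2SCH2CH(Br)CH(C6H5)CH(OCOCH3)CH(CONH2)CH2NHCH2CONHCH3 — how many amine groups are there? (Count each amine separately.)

Working along the chain:
  HOCH2: HO– on an sp³ carbon → alcohol.
  CH2CONHCH2: –C(=O)–N– linkage → amide (the N is not an amine).
  CH(CN): pendant –C≡N: nitrile.
  CH(CHO): pendant –CHO: carbonyl C bonded to C and H → aldehyde.
  CH(OH): –OH on an sp³ carbon → alcohol (secondary).
  CH2OCH2: C–O–C with sp³ carbons on both sides and no adjacent C=O → ether.
  CH(CN): pendant –C≡N: nitrile.
  CH(CH2OCH3): pendant –CH2OCH3: C–O–C linkage → ether.
  CH(NH2): –NH2 on an sp³ carbon with no adjacent C=O → amine.
  CH2SCH2: C–S–C linkage → sulfide (thioether).
  CH(Br): halogen on an sp³ carbon → alkyl halide.
  CH(C6H5): pendant –C6H5: benzene ring → arene.
  CH(OCOCH3): pendant –OC(=O)CH3: an acyloxy group → ester.
  CH(CONH2): pendant –CONH2: carbonyl C bonded to C and N → amide.
  CH2NHCH2: C–N–C with sp³ carbons and no adjacent C=O → amine (secondary).
  CONHCH3: –C(=O)NHCH3: carbonyl C bonded to C and to N → amide (the N is not an amine).
Amine appears at: CH(NH2), CH2NHCH2 → 2.

2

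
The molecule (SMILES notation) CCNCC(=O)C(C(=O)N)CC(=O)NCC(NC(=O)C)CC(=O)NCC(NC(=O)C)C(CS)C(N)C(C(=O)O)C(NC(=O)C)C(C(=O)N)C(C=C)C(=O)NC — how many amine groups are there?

C–N–C with sp³ carbons and no adjacent C=O → amine (secondary).
–C(=O)– with carbon on both sides → ketone.
pendant –CONH2: carbonyl C bonded to C and N → amide.
–C(=O)–N– linkage → amide (the N is not an amine).
pendant –NHC(=O)CH3: N bonded to a carbonyl → amide (not amine).
–C(=O)–N– linkage → amide (the N is not an amine).
pendant –NHC(=O)CH3: N bonded to a carbonyl → amide (not amine).
pendant –CH2SH → thiol.
–NH2 on an sp³ carbon with no adjacent C=O → amine.
pendant –COOH: carbonyl C bonded to C and –OH → carboxylic acid.
pendant –NHC(=O)CH3: N bonded to a carbonyl → amide (not amine).
pendant –CONH2: carbonyl C bonded to C and N → amide.
pendant –CH=CH2: C=C double bond → alkene.
–C(=O)NHCH3: carbonyl C bonded to C and to N → amide (the N is not an amine).
Amine appears at: CH2NHCH2, CH(NH2) → 2.

2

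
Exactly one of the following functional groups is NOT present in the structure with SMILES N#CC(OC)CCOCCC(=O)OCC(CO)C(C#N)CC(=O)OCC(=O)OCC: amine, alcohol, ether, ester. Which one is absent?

amine

ether: present (CH(OCH3) — pendant –OCH3: C–O–C with sp³ C, no adjacent C=O → ether).
alcohol: present (CH(CH2OH) — pendant –CH2OH on an sp³ backbone C → alcohol).
ester: present (CH2COOCH2 — –C(=O)–O–C with C on the carbonyl side → ester).
amine: no segment matches this pattern.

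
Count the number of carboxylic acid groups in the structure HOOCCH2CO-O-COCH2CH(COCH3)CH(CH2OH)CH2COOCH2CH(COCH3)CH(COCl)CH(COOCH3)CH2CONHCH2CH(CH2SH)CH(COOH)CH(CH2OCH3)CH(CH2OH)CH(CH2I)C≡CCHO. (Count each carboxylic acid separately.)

2

Working along the chain:
  HOOC: –COOH: carbonyl C bonded to –OH and C → carboxylic acid (the –OH is not a separate alcohol).
  CH2CO-O-COCH2: two acyl groups sharing one oxygen, –C(=O)–O–C(=O)– → anhydride.
  CH(COCH3): pendant –COCH3: carbonyl C bonded to two carbons → ketone.
  CH(CH2OH): pendant –CH2OH on an sp³ backbone C → alcohol.
  CH2COOCH2: –C(=O)–O–C with C on the carbonyl side → ester.
  CH(COCH3): pendant –COCH3: carbonyl C bonded to two carbons → ketone.
  CH(COCl): pendant –C(=O)X: carbonyl C bonded to C and halogen → acyl halide.
  CH(COOCH3): pendant –COOCH3: carbonyl C bonded to C and –OCH3 → ester.
  CH2CONHCH2: –C(=O)–N– linkage → amide (the N is not an amine).
  CH(CH2SH): pendant –CH2SH → thiol.
  CH(COOH): pendant –COOH: carbonyl C bonded to C and –OH → carboxylic acid.
  CH(CH2OCH3): pendant –CH2OCH3: C–O–C linkage → ether.
  CH(CH2OH): pendant –CH2OH on an sp³ backbone C → alcohol.
  CH(CH2I): pendant –CH2X: halogen on sp³ carbon → alkyl halide.
  C≡C: C≡C triple bond → alkyne.
  CHO: terminal –CHO: carbonyl C bonded to H and C → aldehyde.
Carboxylic acid appears at: HOOC, CH(COOH) → 2.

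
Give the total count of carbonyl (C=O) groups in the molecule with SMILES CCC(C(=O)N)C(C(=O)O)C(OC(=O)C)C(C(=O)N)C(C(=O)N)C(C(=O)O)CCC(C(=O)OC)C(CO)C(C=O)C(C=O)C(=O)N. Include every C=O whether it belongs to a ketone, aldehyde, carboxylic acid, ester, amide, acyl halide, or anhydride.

CH(CONH2): amide, 1 C=O (running total 1).
CH(COOH): carboxylic acid, 1 C=O (running total 2).
CH(OCOCH3): ester, 1 C=O (running total 3).
CH(CONH2): amide, 1 C=O (running total 4).
CH(CONH2): amide, 1 C=O (running total 5).
CH(COOH): carboxylic acid, 1 C=O (running total 6).
CH(COOCH3): ester, 1 C=O (running total 7).
CH(CHO): aldehyde, 1 C=O (running total 8).
CH(CHO): aldehyde, 1 C=O (running total 9).
CONH2: amide, 1 C=O (running total 10).

10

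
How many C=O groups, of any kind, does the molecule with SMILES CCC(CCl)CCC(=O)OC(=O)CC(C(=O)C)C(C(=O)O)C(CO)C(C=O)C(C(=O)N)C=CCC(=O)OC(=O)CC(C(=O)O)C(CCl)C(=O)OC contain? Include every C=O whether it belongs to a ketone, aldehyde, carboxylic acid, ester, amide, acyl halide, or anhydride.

CH2CO-O-COCH2: anhydride, 2 C=O (running total 2).
CH(COCH3): ketone, 1 C=O (running total 3).
CH(COOH): carboxylic acid, 1 C=O (running total 4).
CH(CHO): aldehyde, 1 C=O (running total 5).
CH(CONH2): amide, 1 C=O (running total 6).
CH2CO-O-COCH2: anhydride, 2 C=O (running total 8).
CH(COOH): carboxylic acid, 1 C=O (running total 9).
COOCH3: ester, 1 C=O (running total 10).

10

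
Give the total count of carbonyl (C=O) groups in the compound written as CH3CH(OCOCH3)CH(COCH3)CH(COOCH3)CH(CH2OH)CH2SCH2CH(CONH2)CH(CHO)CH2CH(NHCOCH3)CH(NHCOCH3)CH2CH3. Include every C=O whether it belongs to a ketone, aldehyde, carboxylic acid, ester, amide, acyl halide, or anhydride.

7

CH(OCOCH3): ester, 1 C=O (running total 1).
CH(COCH3): ketone, 1 C=O (running total 2).
CH(COOCH3): ester, 1 C=O (running total 3).
CH(CONH2): amide, 1 C=O (running total 4).
CH(CHO): aldehyde, 1 C=O (running total 5).
CH(NHCOCH3): amide, 1 C=O (running total 6).
CH(NHCOCH3): amide, 1 C=O (running total 7).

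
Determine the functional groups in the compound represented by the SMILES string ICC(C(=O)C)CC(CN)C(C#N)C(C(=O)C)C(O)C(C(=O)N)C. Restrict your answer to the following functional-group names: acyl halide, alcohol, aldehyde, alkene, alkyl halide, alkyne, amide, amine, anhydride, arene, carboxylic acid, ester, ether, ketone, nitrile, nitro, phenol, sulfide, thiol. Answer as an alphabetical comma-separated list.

Taking each segment in turn:
  ICH2: halogen on an sp³ carbon → alkyl halide.
  CH(COCH3): pendant –COCH3: carbonyl C bonded to two carbons → ketone.
  CH(CH2NH2): pendant –CH2NH2: N on sp³ C, no adjacent C=O → amine.
  CH(CN): pendant –C≡N: nitrile.
  CH(COCH3): pendant –COCH3: carbonyl C bonded to two carbons → ketone.
  CH(OH): –OH on an sp³ carbon → alcohol (secondary).
  CH(CONH2): pendant –CONH2: carbonyl C bonded to C and N → amide.

alcohol, alkyl halide, amide, amine, ketone, nitrile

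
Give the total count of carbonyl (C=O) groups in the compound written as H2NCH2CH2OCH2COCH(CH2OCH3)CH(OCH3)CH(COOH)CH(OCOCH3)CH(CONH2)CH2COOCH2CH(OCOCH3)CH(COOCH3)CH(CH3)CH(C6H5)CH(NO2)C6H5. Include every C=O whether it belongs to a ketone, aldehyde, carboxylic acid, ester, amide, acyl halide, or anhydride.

7

CO: ketone, 1 C=O (running total 1).
CH(COOH): carboxylic acid, 1 C=O (running total 2).
CH(OCOCH3): ester, 1 C=O (running total 3).
CH(CONH2): amide, 1 C=O (running total 4).
CH2COOCH2: ester, 1 C=O (running total 5).
CH(OCOCH3): ester, 1 C=O (running total 6).
CH(COOCH3): ester, 1 C=O (running total 7).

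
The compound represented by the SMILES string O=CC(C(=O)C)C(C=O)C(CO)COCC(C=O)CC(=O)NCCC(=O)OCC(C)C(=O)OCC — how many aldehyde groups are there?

3

Working along the chain:
  OHC: terminal –CHO: carbonyl C bonded to H and C → aldehyde.
  CH(COCH3): pendant –COCH3: carbonyl C bonded to two carbons → ketone.
  CH(CHO): pendant –CHO: carbonyl C bonded to C and H → aldehyde.
  CH(CH2OH): pendant –CH2OH on an sp³ backbone C → alcohol.
  CH2OCH2: C–O–C with sp³ carbons on both sides and no adjacent C=O → ether.
  CH(CHO): pendant –CHO: carbonyl C bonded to C and H → aldehyde.
  CH2CONHCH2: –C(=O)–N– linkage → amide (the N is not an amine).
  CH2COOCH2: –C(=O)–O–C with C on the carbonyl side → ester.
  COOCH2CH3: –C(=O)OCH2CH3: carbonyl C bonded to C and to –OEt → ester.
Aldehyde appears at: OHC, CH(CHO), CH(CHO) → 3.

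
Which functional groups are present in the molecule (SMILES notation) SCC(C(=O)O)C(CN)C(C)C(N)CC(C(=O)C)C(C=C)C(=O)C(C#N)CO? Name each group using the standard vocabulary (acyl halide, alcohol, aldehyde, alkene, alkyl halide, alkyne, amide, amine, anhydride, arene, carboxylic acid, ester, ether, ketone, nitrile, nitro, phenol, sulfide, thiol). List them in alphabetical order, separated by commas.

–SH on an sp³ carbon → thiol.
pendant –COOH: carbonyl C bonded to C and –OH → carboxylic acid.
pendant –CH2NH2: N on sp³ C, no adjacent C=O → amine.
–NH2 on an sp³ carbon with no adjacent C=O → amine.
pendant –COCH3: carbonyl C bonded to two carbons → ketone.
pendant –CH=CH2: C=C double bond → alkene.
–C(=O)– with carbon on both sides → ketone.
pendant –C≡N: nitrile.
–OH on an sp³ carbon → alcohol.

alcohol, alkene, amine, carboxylic acid, ketone, nitrile, thiol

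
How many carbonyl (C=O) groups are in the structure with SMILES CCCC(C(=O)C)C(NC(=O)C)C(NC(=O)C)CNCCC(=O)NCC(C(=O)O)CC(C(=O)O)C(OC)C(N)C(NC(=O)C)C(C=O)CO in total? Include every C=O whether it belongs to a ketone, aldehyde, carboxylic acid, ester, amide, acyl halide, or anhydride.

8

CH(COCH3): ketone, 1 C=O (running total 1).
CH(NHCOCH3): amide, 1 C=O (running total 2).
CH(NHCOCH3): amide, 1 C=O (running total 3).
CH2CONHCH2: amide, 1 C=O (running total 4).
CH(COOH): carboxylic acid, 1 C=O (running total 5).
CH(COOH): carboxylic acid, 1 C=O (running total 6).
CH(NHCOCH3): amide, 1 C=O (running total 7).
CH(CHO): aldehyde, 1 C=O (running total 8).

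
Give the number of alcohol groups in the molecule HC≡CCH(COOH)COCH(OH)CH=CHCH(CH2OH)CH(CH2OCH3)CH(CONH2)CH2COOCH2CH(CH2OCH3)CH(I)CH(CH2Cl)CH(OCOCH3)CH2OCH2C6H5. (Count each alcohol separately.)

C≡C triple bond → alkyne.
pendant –COOH: carbonyl C bonded to C and –OH → carboxylic acid.
–C(=O)– with carbon on both sides → ketone.
–OH on an sp³ carbon → alcohol (secondary).
C=C double bond → alkene.
pendant –CH2OH on an sp³ backbone C → alcohol.
pendant –CH2OCH3: C–O–C linkage → ether.
pendant –CONH2: carbonyl C bonded to C and N → amide.
–C(=O)–O–C with C on the carbonyl side → ester.
pendant –CH2OCH3: C–O–C linkage → ether.
halogen on an sp³ carbon → alkyl halide.
pendant –CH2X: halogen on sp³ carbon → alkyl halide.
pendant –OC(=O)CH3: an acyloxy group → ester.
C–O–C with sp³ carbons on both sides and no adjacent C=O → ether.
–C6H5 phenyl ring → arene.
Alcohol appears at: CH(OH), CH(CH2OH) → 2.

2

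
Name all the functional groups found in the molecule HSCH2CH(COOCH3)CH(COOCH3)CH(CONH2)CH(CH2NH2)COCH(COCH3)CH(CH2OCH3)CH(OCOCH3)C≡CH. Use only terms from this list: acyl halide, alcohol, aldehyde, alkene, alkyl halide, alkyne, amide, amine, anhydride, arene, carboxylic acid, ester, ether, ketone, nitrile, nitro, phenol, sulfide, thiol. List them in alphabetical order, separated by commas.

Reading the structure from left to right:
  HSCH2: –SH on an sp³ carbon → thiol.
  CH(COOCH3): pendant –COOCH3: carbonyl C bonded to C and –OCH3 → ester.
  CH(COOCH3): pendant –COOCH3: carbonyl C bonded to C and –OCH3 → ester.
  CH(CONH2): pendant –CONH2: carbonyl C bonded to C and N → amide.
  CH(CH2NH2): pendant –CH2NH2: N on sp³ C, no adjacent C=O → amine.
  CO: –C(=O)– with carbon on both sides → ketone.
  CH(COCH3): pendant –COCH3: carbonyl C bonded to two carbons → ketone.
  CH(CH2OCH3): pendant –CH2OCH3: C–O–C linkage → ether.
  CH(OCOCH3): pendant –OC(=O)CH3: an acyloxy group → ester.
  C≡CH: C≡C triple bond → alkyne.

alkyne, amide, amine, ester, ether, ketone, thiol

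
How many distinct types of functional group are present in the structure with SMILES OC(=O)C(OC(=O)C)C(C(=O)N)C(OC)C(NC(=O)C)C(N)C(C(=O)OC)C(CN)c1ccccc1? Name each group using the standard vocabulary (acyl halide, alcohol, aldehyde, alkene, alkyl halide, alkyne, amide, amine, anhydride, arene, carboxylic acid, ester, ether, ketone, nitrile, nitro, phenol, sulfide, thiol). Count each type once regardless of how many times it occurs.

Reading the structure from left to right:
  HOOC: –COOH: carbonyl C bonded to –OH and C → carboxylic acid (the –OH is not a separate alcohol).
  CH(OCOCH3): pendant –OC(=O)CH3: an acyloxy group → ester.
  CH(CONH2): pendant –CONH2: carbonyl C bonded to C and N → amide.
  CH(OCH3): pendant –OCH3: C–O–C with sp³ C, no adjacent C=O → ether.
  CH(NHCOCH3): pendant –NHC(=O)CH3: N bonded to a carbonyl → amide (not amine).
  CH(NH2): –NH2 on an sp³ carbon with no adjacent C=O → amine.
  CH(COOCH3): pendant –COOCH3: carbonyl C bonded to C and –OCH3 → ester.
  CH(CH2NH2): pendant –CH2NH2: N on sp³ C, no adjacent C=O → amine.
  C6H5: –C6H5 phenyl ring → arene.
Distinct types present: amide, amine, arene, carboxylic acid, ester, ether.

6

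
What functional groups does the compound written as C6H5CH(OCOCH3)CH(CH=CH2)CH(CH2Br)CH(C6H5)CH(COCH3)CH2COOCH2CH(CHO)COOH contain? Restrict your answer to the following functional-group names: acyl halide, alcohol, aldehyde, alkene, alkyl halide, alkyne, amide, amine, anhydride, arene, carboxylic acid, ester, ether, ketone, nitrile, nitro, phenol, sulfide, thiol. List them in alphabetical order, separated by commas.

aldehyde, alkene, alkyl halide, arene, carboxylic acid, ester, ketone

Working along the chain:
  C6H5: C6H5– phenyl ring → arene.
  CH(OCOCH3): pendant –OC(=O)CH3: an acyloxy group → ester.
  CH(CH=CH2): pendant –CH=CH2: C=C double bond → alkene.
  CH(CH2Br): pendant –CH2X: halogen on sp³ carbon → alkyl halide.
  CH(C6H5): pendant –C6H5: benzene ring → arene.
  CH(COCH3): pendant –COCH3: carbonyl C bonded to two carbons → ketone.
  CH2COOCH2: –C(=O)–O–C with C on the carbonyl side → ester.
  CH(CHO): pendant –CHO: carbonyl C bonded to C and H → aldehyde.
  COOH: –COOH: carbonyl C bonded to –OH and C → carboxylic acid (the –OH is not a separate alcohol).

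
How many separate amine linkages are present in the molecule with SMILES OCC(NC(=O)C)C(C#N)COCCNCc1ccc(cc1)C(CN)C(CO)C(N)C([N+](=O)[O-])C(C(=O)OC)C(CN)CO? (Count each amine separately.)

HO– on an sp³ carbon → alcohol.
pendant –NHC(=O)CH3: N bonded to a carbonyl → amide (not amine).
pendant –C≡N: nitrile.
C–O–C with sp³ carbons on both sides and no adjacent C=O → ether.
C–N–C with sp³ carbons and no adjacent C=O → amine (secondary).
para-disubstituted benzene ring → arene.
pendant –CH2NH2: N on sp³ C, no adjacent C=O → amine.
pendant –CH2OH on an sp³ backbone C → alcohol.
–NH2 on an sp³ carbon with no adjacent C=O → amine.
–NO2 on an sp³ carbon → nitro (the N=O is not a carbonyl).
pendant –COOCH3: carbonyl C bonded to C and –OCH3 → ester.
pendant –CH2NH2: N on sp³ C, no adjacent C=O → amine.
–OH on an sp³ carbon → alcohol.
Amine appears at: CH2NHCH2, CH(CH2NH2), CH(NH2), CH(CH2NH2) → 4.

4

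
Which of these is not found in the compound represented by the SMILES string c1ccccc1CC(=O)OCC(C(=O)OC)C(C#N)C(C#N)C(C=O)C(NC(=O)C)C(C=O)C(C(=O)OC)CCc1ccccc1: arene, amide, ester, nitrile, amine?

amine

ester: present (CH2COOCH2 — –C(=O)–O–C with C on the carbonyl side → ester).
amide: present (CH(NHCOCH3) — pendant –NHC(=O)CH3: N bonded to a carbonyl → amide (not amine)).
nitrile: present (CH(CN) — pendant –C≡N: nitrile).
arene: present (C6H5 — C6H5– phenyl ring → arene).
amine: absent. In CH(NHCOCH3), the nitrogen is bonded directly to a carbonyl carbon, making it part of an amide, not a free amine.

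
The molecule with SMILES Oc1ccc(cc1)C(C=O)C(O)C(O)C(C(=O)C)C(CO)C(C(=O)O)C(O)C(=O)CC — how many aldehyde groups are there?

1

–OH attached directly to an aromatic ring → phenol (not alcohol); the ring itself is an arene.
pendant –CHO: carbonyl C bonded to C and H → aldehyde.
–OH on an sp³ carbon → alcohol (secondary).
–OH on an sp³ carbon → alcohol (secondary).
pendant –COCH3: carbonyl C bonded to two carbons → ketone.
pendant –CH2OH on an sp³ backbone C → alcohol.
pendant –COOH: carbonyl C bonded to C and –OH → carboxylic acid.
–OH on an sp³ carbon → alcohol (secondary).
–C(=O)– with carbon on both sides → ketone.
Aldehyde appears at: CH(CHO) → 1.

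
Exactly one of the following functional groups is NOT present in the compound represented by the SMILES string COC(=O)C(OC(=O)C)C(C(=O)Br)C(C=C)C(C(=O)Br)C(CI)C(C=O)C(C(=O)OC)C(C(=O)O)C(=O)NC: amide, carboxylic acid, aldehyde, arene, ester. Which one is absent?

ester: present (CH3OOC — CH3O–C(=O)–: carbonyl C bonded to C and to –OCH3 → ester (not ketone + ether)).
aldehyde: present (CH(CHO) — pendant –CHO: carbonyl C bonded to C and H → aldehyde).
amide: present (CONHCH3 — –C(=O)NHCH3: carbonyl C bonded to C and to N → amide (the N is not an amine)).
carboxylic acid: present (CH(COOH) — pendant –COOH: carbonyl C bonded to C and –OH → carboxylic acid).
arene: no segment matches this pattern.

arene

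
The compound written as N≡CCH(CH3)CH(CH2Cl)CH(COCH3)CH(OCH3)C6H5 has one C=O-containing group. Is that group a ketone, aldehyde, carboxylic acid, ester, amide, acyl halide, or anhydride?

The carbonyl is in the CH(COCH3) segment: pendant –COCH3: carbonyl C bonded to two carbons → ketone.

ketone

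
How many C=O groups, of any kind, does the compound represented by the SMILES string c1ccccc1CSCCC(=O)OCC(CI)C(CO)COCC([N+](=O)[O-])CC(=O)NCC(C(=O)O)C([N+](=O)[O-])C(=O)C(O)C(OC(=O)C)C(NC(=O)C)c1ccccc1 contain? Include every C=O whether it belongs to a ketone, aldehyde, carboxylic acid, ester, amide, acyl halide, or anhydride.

CH2COOCH2: ester, 1 C=O (running total 1).
CH2CONHCH2: amide, 1 C=O (running total 2).
CH(COOH): carboxylic acid, 1 C=O (running total 3).
CO: ketone, 1 C=O (running total 4).
CH(OCOCH3): ester, 1 C=O (running total 5).
CH(NHCOCH3): amide, 1 C=O (running total 6).

6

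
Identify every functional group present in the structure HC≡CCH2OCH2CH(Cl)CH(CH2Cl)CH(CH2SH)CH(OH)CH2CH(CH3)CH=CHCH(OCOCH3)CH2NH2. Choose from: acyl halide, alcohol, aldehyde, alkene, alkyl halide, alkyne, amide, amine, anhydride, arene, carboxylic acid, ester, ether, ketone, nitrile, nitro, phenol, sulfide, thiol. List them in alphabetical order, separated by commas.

Working along the chain:
  HC≡C: C≡C triple bond → alkyne.
  CH2OCH2: C–O–C with sp³ carbons on both sides and no adjacent C=O → ether.
  CH(Cl): halogen on an sp³ carbon → alkyl halide.
  CH(CH2Cl): pendant –CH2X: halogen on sp³ carbon → alkyl halide.
  CH(CH2SH): pendant –CH2SH → thiol.
  CH(OH): –OH on an sp³ carbon → alcohol (secondary).
  CH=CH: C=C double bond → alkene.
  CH(OCOCH3): pendant –OC(=O)CH3: an acyloxy group → ester.
  CH2NH2: –NH2 on an sp³ carbon with no adjacent C=O → amine.

alcohol, alkene, alkyl halide, alkyne, amine, ester, ether, thiol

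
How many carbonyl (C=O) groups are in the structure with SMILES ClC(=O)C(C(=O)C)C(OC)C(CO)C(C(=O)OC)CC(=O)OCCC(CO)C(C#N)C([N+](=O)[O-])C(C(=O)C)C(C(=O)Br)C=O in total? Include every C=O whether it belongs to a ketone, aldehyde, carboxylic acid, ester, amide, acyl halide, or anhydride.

ClCO: acyl halide, 1 C=O (running total 1).
CH(COCH3): ketone, 1 C=O (running total 2).
CH(COOCH3): ester, 1 C=O (running total 3).
CH2COOCH2: ester, 1 C=O (running total 4).
CH(COCH3): ketone, 1 C=O (running total 5).
CH(COBr): acyl halide, 1 C=O (running total 6).
CHO: aldehyde, 1 C=O (running total 7).

7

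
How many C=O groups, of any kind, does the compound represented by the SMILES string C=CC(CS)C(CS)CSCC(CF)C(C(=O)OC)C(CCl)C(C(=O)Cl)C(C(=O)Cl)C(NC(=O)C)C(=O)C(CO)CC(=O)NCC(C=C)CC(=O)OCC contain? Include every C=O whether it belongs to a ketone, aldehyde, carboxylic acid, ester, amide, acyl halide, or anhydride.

CH(COOCH3): ester, 1 C=O (running total 1).
CH(COCl): acyl halide, 1 C=O (running total 2).
CH(COCl): acyl halide, 1 C=O (running total 3).
CH(NHCOCH3): amide, 1 C=O (running total 4).
CO: ketone, 1 C=O (running total 5).
CH2CONHCH2: amide, 1 C=O (running total 6).
CH2COOCH2: ester, 1 C=O (running total 7).

7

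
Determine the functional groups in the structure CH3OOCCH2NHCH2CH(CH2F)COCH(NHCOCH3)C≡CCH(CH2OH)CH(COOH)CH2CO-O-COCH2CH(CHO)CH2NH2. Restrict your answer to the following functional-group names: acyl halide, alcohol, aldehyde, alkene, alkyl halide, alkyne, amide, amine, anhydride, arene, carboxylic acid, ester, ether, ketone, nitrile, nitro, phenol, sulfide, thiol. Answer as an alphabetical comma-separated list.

alcohol, aldehyde, alkyl halide, alkyne, amide, amine, anhydride, carboxylic acid, ester, ketone

CH3O–C(=O)–: carbonyl C bonded to C and to –OCH3 → ester (not ketone + ether).
C–N–C with sp³ carbons and no adjacent C=O → amine (secondary).
pendant –CH2X: halogen on sp³ carbon → alkyl halide.
–C(=O)– with carbon on both sides → ketone.
pendant –NHC(=O)CH3: N bonded to a carbonyl → amide (not amine).
C≡C triple bond → alkyne.
pendant –CH2OH on an sp³ backbone C → alcohol.
pendant –COOH: carbonyl C bonded to C and –OH → carboxylic acid.
two acyl groups sharing one oxygen, –C(=O)–O–C(=O)– → anhydride.
pendant –CHO: carbonyl C bonded to C and H → aldehyde.
–NH2 on an sp³ carbon with no adjacent C=O → amine.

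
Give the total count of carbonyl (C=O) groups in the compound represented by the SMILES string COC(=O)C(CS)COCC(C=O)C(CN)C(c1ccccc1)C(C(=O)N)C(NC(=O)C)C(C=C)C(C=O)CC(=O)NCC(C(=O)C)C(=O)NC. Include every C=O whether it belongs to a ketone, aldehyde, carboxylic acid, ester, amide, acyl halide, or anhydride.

8

CH3OOC: ester, 1 C=O (running total 1).
CH(CHO): aldehyde, 1 C=O (running total 2).
CH(CONH2): amide, 1 C=O (running total 3).
CH(NHCOCH3): amide, 1 C=O (running total 4).
CH(CHO): aldehyde, 1 C=O (running total 5).
CH2CONHCH2: amide, 1 C=O (running total 6).
CH(COCH3): ketone, 1 C=O (running total 7).
CONHCH3: amide, 1 C=O (running total 8).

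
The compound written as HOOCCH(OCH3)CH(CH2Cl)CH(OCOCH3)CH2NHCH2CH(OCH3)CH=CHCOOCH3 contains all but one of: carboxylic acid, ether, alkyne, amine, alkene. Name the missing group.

alkene: present (CH=CH — C=C double bond → alkene).
amine: present (CH2NHCH2 — C–N–C with sp³ carbons and no adjacent C=O → amine (secondary)).
ether: present (CH(OCH3) — pendant –OCH3: C–O–C with sp³ C, no adjacent C=O → ether).
carboxylic acid: present (HOOC — –COOH: carbonyl C bonded to –OH and C → carboxylic acid (the –OH is not a separate alcohol)).
alkyne: no segment matches this pattern.

alkyne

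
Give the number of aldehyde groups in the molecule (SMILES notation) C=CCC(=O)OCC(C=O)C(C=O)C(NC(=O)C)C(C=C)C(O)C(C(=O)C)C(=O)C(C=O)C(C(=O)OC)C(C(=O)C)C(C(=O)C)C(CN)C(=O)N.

C=C double bond → alkene.
–C(=O)–O–C with C on the carbonyl side → ester.
pendant –CHO: carbonyl C bonded to C and H → aldehyde.
pendant –CHO: carbonyl C bonded to C and H → aldehyde.
pendant –NHC(=O)CH3: N bonded to a carbonyl → amide (not amine).
pendant –CH=CH2: C=C double bond → alkene.
–OH on an sp³ carbon → alcohol (secondary).
pendant –COCH3: carbonyl C bonded to two carbons → ketone.
–C(=O)– with carbon on both sides → ketone.
pendant –CHO: carbonyl C bonded to C and H → aldehyde.
pendant –COOCH3: carbonyl C bonded to C and –OCH3 → ester.
pendant –COCH3: carbonyl C bonded to two carbons → ketone.
pendant –COCH3: carbonyl C bonded to two carbons → ketone.
pendant –CH2NH2: N on sp³ C, no adjacent C=O → amine.
–C(=O)NH2: carbonyl C bonded to C and to N → amide (the N is not a separate amine).
Aldehyde appears at: CH(CHO), CH(CHO), CH(CHO) → 3.

3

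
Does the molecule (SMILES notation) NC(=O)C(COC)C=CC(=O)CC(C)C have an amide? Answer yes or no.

Reading the structure from left to right:
  H2NCO: –C(=O)NH2: carbonyl C bonded to C and to N → amide (the N is not a separate amine).
  CH(CH2OCH3): pendant –CH2OCH3: C–O–C linkage → ether.
  CH=CH: C=C double bond → alkene.
  CO: –C(=O)– with carbon on both sides → ketone.
The H2NCO segment supplies the amide: –C(=O)NH2: carbonyl C bonded to C and to N → amide (the N is not a separate amine).

yes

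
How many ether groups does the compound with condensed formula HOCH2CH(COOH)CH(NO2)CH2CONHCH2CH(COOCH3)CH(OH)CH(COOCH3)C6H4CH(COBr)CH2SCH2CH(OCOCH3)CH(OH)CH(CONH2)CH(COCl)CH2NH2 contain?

0

HO– on an sp³ carbon → alcohol.
pendant –COOH: carbonyl C bonded to C and –OH → carboxylic acid.
–NO2 on an sp³ carbon → nitro (the N=O is not a carbonyl).
–C(=O)–N– linkage → amide (the N is not an amine).
pendant –COOCH3: carbonyl C bonded to C and –OCH3 → ester.
–OH on an sp³ carbon → alcohol (secondary).
pendant –COOCH3: carbonyl C bonded to C and –OCH3 → ester.
para-disubstituted benzene ring → arene.
pendant –C(=O)X: carbonyl C bonded to C and halogen → acyl halide.
C–S–C linkage → sulfide (thioether).
pendant –OC(=O)CH3: an acyloxy group → ester.
–OH on an sp³ carbon → alcohol (secondary).
pendant –CONH2: carbonyl C bonded to C and N → amide.
pendant –C(=O)X: carbonyl C bonded to C and halogen → acyl halide.
–NH2 on an sp³ carbon with no adjacent C=O → amine.
No segment is a ether: HOCH2 is alcohol, not ether; CH(COOCH3) is ester, not ether; CH(OH) is alcohol, not ether. → 0.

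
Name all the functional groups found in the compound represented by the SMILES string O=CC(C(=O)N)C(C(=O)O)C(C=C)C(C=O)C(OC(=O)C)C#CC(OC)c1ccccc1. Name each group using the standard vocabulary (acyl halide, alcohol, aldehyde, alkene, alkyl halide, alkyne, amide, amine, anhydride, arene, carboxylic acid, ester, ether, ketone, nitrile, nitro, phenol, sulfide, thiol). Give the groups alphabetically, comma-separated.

Reading the structure from left to right:
  OHC: terminal –CHO: carbonyl C bonded to H and C → aldehyde.
  CH(CONH2): pendant –CONH2: carbonyl C bonded to C and N → amide.
  CH(COOH): pendant –COOH: carbonyl C bonded to C and –OH → carboxylic acid.
  CH(CH=CH2): pendant –CH=CH2: C=C double bond → alkene.
  CH(CHO): pendant –CHO: carbonyl C bonded to C and H → aldehyde.
  CH(OCOCH3): pendant –OC(=O)CH3: an acyloxy group → ester.
  C≡C: C≡C triple bond → alkyne.
  CH(OCH3): pendant –OCH3: C–O–C with sp³ C, no adjacent C=O → ether.
  C6H5: –C6H5 phenyl ring → arene.

aldehyde, alkene, alkyne, amide, arene, carboxylic acid, ester, ether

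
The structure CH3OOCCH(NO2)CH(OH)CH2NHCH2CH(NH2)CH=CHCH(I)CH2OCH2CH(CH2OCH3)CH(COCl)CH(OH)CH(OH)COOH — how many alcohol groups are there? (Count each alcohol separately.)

3

Reading the structure from left to right:
  CH3OOC: CH3O–C(=O)–: carbonyl C bonded to C and to –OCH3 → ester (not ketone + ether).
  CH(NO2): –NO2 on an sp³ carbon → nitro (the N=O is not a carbonyl).
  CH(OH): –OH on an sp³ carbon → alcohol (secondary).
  CH2NHCH2: C–N–C with sp³ carbons and no adjacent C=O → amine (secondary).
  CH(NH2): –NH2 on an sp³ carbon with no adjacent C=O → amine.
  CH=CH: C=C double bond → alkene.
  CH(I): halogen on an sp³ carbon → alkyl halide.
  CH2OCH2: C–O–C with sp³ carbons on both sides and no adjacent C=O → ether.
  CH(CH2OCH3): pendant –CH2OCH3: C–O–C linkage → ether.
  CH(COCl): pendant –C(=O)X: carbonyl C bonded to C and halogen → acyl halide.
  CH(OH): –OH on an sp³ carbon → alcohol (secondary).
  CH(OH): –OH on an sp³ carbon → alcohol (secondary).
  COOH: –COOH: carbonyl C bonded to –OH and C → carboxylic acid (the –OH is not a separate alcohol).
Alcohol appears at: CH(OH), CH(OH), CH(OH) → 3.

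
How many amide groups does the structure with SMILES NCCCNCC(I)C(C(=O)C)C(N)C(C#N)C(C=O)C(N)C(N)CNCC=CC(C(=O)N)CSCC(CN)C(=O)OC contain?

–NH2 on an sp³ carbon with no adjacent C=O → amine.
C–N–C with sp³ carbons and no adjacent C=O → amine (secondary).
halogen on an sp³ carbon → alkyl halide.
pendant –COCH3: carbonyl C bonded to two carbons → ketone.
–NH2 on an sp³ carbon with no adjacent C=O → amine.
pendant –C≡N: nitrile.
pendant –CHO: carbonyl C bonded to C and H → aldehyde.
–NH2 on an sp³ carbon with no adjacent C=O → amine.
–NH2 on an sp³ carbon with no adjacent C=O → amine.
C–N–C with sp³ carbons and no adjacent C=O → amine (secondary).
C=C double bond → alkene.
pendant –CONH2: carbonyl C bonded to C and N → amide.
C–S–C linkage → sulfide (thioether).
pendant –CH2NH2: N on sp³ C, no adjacent C=O → amine.
–C(=O)OCH3: carbonyl C bonded to C and to –OCH3 → ester (not ketone + ether).
Amide appears at: CH(CONH2) → 1.

1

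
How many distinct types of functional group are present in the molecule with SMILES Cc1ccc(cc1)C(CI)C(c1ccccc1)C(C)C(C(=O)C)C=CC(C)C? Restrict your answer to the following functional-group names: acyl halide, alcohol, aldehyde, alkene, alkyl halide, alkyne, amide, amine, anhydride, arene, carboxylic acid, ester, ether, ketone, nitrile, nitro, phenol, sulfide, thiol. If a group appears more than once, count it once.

para-disubstituted benzene ring → arene.
pendant –CH2X: halogen on sp³ carbon → alkyl halide.
pendant –C6H5: benzene ring → arene.
pendant –COCH3: carbonyl C bonded to two carbons → ketone.
C=C double bond → alkene.
Distinct types present: alkene, alkyl halide, arene, ketone.

4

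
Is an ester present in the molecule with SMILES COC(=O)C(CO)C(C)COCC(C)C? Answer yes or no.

Taking each segment in turn:
  CH3OOC: CH3O–C(=O)–: carbonyl C bonded to C and to –OCH3 → ester (not ketone + ether).
  CH(CH2OH): pendant –CH2OH on an sp³ backbone C → alcohol.
  CH2OCH2: C–O–C with sp³ carbons on both sides and no adjacent C=O → ether.
The CH3OOC segment supplies the ester: CH3O–C(=O)–: carbonyl C bonded to C and to –OCH3 → ester (not ketone + ether).

yes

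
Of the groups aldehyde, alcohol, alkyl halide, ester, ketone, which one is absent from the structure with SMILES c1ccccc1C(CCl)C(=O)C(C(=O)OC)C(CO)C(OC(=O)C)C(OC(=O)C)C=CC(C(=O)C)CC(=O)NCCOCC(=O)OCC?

ketone: present (CO — –C(=O)– with carbon on both sides → ketone).
alcohol: present (CH(CH2OH) — pendant –CH2OH on an sp³ backbone C → alcohol).
alkyl halide: present (CH(CH2Cl) — pendant –CH2X: halogen on sp³ carbon → alkyl halide).
ester: present (CH(COOCH3) — pendant –COOCH3: carbonyl C bonded to C and –OCH3 → ester).
aldehyde: absent. In each of CO and CH(COCH3), the carbonyl carbon is bonded to two carbons, so it is a ketone, not an aldehyde.

aldehyde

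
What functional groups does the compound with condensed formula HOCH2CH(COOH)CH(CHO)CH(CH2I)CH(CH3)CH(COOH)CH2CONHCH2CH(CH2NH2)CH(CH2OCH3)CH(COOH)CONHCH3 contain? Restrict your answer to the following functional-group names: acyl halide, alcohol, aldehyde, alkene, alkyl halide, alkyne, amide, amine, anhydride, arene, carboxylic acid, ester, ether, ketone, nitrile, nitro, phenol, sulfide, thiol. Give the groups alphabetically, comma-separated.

Working along the chain:
  HOCH2: HO– on an sp³ carbon → alcohol.
  CH(COOH): pendant –COOH: carbonyl C bonded to C and –OH → carboxylic acid.
  CH(CHO): pendant –CHO: carbonyl C bonded to C and H → aldehyde.
  CH(CH2I): pendant –CH2X: halogen on sp³ carbon → alkyl halide.
  CH(COOH): pendant –COOH: carbonyl C bonded to C and –OH → carboxylic acid.
  CH2CONHCH2: –C(=O)–N– linkage → amide (the N is not an amine).
  CH(CH2NH2): pendant –CH2NH2: N on sp³ C, no adjacent C=O → amine.
  CH(CH2OCH3): pendant –CH2OCH3: C–O–C linkage → ether.
  CH(COOH): pendant –COOH: carbonyl C bonded to C and –OH → carboxylic acid.
  CONHCH3: –C(=O)NHCH3: carbonyl C bonded to C and to N → amide (the N is not an amine).

alcohol, aldehyde, alkyl halide, amide, amine, carboxylic acid, ether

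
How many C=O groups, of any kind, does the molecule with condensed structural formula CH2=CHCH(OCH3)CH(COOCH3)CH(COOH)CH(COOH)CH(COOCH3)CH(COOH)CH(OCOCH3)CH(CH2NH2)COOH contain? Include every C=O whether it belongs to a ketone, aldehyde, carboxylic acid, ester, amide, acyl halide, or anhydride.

7

CH(COOCH3): ester, 1 C=O (running total 1).
CH(COOH): carboxylic acid, 1 C=O (running total 2).
CH(COOH): carboxylic acid, 1 C=O (running total 3).
CH(COOCH3): ester, 1 C=O (running total 4).
CH(COOH): carboxylic acid, 1 C=O (running total 5).
CH(OCOCH3): ester, 1 C=O (running total 6).
COOH: carboxylic acid, 1 C=O (running total 7).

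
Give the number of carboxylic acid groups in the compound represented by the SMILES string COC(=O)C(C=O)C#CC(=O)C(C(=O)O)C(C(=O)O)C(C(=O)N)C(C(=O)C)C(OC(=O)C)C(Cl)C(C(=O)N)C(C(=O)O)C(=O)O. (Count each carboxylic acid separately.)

4

CH3O–C(=O)–: carbonyl C bonded to C and to –OCH3 → ester (not ketone + ether).
pendant –CHO: carbonyl C bonded to C and H → aldehyde.
C≡C triple bond → alkyne.
–C(=O)– with carbon on both sides → ketone.
pendant –COOH: carbonyl C bonded to C and –OH → carboxylic acid.
pendant –COOH: carbonyl C bonded to C and –OH → carboxylic acid.
pendant –CONH2: carbonyl C bonded to C and N → amide.
pendant –COCH3: carbonyl C bonded to two carbons → ketone.
pendant –OC(=O)CH3: an acyloxy group → ester.
halogen on an sp³ carbon → alkyl halide.
pendant –CONH2: carbonyl C bonded to C and N → amide.
pendant –COOH: carbonyl C bonded to C and –OH → carboxylic acid.
–COOH: carbonyl C bonded to –OH and C → carboxylic acid (the –OH is not a separate alcohol).
Carboxylic acid appears at: CH(COOH), CH(COOH), CH(COOH), COOH → 4.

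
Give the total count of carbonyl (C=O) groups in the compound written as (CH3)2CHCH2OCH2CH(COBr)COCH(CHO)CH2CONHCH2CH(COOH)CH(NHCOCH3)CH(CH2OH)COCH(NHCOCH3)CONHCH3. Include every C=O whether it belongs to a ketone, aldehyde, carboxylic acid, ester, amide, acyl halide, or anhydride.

9

CH(COBr): acyl halide, 1 C=O (running total 1).
CO: ketone, 1 C=O (running total 2).
CH(CHO): aldehyde, 1 C=O (running total 3).
CH2CONHCH2: amide, 1 C=O (running total 4).
CH(COOH): carboxylic acid, 1 C=O (running total 5).
CH(NHCOCH3): amide, 1 C=O (running total 6).
CO: ketone, 1 C=O (running total 7).
CH(NHCOCH3): amide, 1 C=O (running total 8).
CONHCH3: amide, 1 C=O (running total 9).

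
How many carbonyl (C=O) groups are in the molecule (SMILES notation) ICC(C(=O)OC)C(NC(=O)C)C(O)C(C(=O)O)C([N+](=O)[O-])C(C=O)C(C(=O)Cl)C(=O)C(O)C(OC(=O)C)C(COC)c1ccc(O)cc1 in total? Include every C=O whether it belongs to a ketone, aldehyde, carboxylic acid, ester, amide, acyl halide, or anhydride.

7

CH(COOCH3): ester, 1 C=O (running total 1).
CH(NHCOCH3): amide, 1 C=O (running total 2).
CH(COOH): carboxylic acid, 1 C=O (running total 3).
CH(CHO): aldehyde, 1 C=O (running total 4).
CH(COCl): acyl halide, 1 C=O (running total 5).
CO: ketone, 1 C=O (running total 6).
CH(OCOCH3): ester, 1 C=O (running total 7).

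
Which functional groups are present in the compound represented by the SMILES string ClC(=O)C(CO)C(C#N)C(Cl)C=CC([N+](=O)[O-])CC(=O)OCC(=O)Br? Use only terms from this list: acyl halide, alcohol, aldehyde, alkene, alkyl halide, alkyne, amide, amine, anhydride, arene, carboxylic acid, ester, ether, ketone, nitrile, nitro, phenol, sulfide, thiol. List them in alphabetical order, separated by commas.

Reading the structure from left to right:
  ClCO: –C(=O)Cl: carbonyl C bonded to C and to a halogen → acyl halide (not alkyl halide).
  CH(CH2OH): pendant –CH2OH on an sp³ backbone C → alcohol.
  CH(CN): pendant –C≡N: nitrile.
  CH(Cl): halogen on an sp³ carbon → alkyl halide.
  CH=CH: C=C double bond → alkene.
  CH(NO2): –NO2 on an sp³ carbon → nitro (the N=O is not a carbonyl).
  CH2COOCH2: –C(=O)–O–C with C on the carbonyl side → ester.
  COBr: –C(=O)Br: carbonyl C bonded to C and to a halogen → acyl halide (not alkyl halide).

acyl halide, alcohol, alkene, alkyl halide, ester, nitrile, nitro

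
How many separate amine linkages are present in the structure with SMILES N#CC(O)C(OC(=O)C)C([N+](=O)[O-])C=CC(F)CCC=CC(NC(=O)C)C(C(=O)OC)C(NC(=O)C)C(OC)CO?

0

Reading the structure from left to right:
  N≡C: N≡C–: carbon triple-bonded to nitrogen → nitrile.
  CH(OH): –OH on an sp³ carbon → alcohol (secondary).
  CH(OCOCH3): pendant –OC(=O)CH3: an acyloxy group → ester.
  CH(NO2): –NO2 on an sp³ carbon → nitro (the N=O is not a carbonyl).
  CH=CH: C=C double bond → alkene.
  CH(F): halogen on an sp³ carbon → alkyl halide.
  CH=CH: C=C double bond → alkene.
  CH(NHCOCH3): pendant –NHC(=O)CH3: N bonded to a carbonyl → amide (not amine).
  CH(COOCH3): pendant –COOCH3: carbonyl C bonded to C and –OCH3 → ester.
  CH(NHCOCH3): pendant –NHC(=O)CH3: N bonded to a carbonyl → amide (not amine).
  CH(OCH3): pendant –OCH3: C–O–C with sp³ C, no adjacent C=O → ether.
  CH2OH: –OH on an sp³ carbon → alcohol.
No segment is a amine: N≡C is nitrile, not amine; CH(NO2) is nitro, not amine; CH(NHCOCH3) is amide, not amine. → 0.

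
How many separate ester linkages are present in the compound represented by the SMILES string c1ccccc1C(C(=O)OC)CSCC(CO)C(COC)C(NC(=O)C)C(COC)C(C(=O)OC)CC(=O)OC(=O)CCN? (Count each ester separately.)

2

Working along the chain:
  C6H5: C6H5– phenyl ring → arene.
  CH(COOCH3): pendant –COOCH3: carbonyl C bonded to C and –OCH3 → ester.
  CH2SCH2: C–S–C linkage → sulfide (thioether).
  CH(CH2OH): pendant –CH2OH on an sp³ backbone C → alcohol.
  CH(CH2OCH3): pendant –CH2OCH3: C–O–C linkage → ether.
  CH(NHCOCH3): pendant –NHC(=O)CH3: N bonded to a carbonyl → amide (not amine).
  CH(CH2OCH3): pendant –CH2OCH3: C–O–C linkage → ether.
  CH(COOCH3): pendant –COOCH3: carbonyl C bonded to C and –OCH3 → ester.
  CH2CO-O-COCH2: two acyl groups sharing one oxygen, –C(=O)–O–C(=O)– → anhydride.
  CH2NH2: –NH2 on an sp³ carbon with no adjacent C=O → amine.
Ester appears at: CH(COOCH3), CH(COOCH3) → 2.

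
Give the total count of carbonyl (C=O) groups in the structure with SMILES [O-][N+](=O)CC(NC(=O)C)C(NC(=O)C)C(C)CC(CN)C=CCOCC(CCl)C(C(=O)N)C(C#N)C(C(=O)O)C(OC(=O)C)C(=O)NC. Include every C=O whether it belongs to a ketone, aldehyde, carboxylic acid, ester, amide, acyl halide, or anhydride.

6

CH(NHCOCH3): amide, 1 C=O (running total 1).
CH(NHCOCH3): amide, 1 C=O (running total 2).
CH(CONH2): amide, 1 C=O (running total 3).
CH(COOH): carboxylic acid, 1 C=O (running total 4).
CH(OCOCH3): ester, 1 C=O (running total 5).
CONHCH3: amide, 1 C=O (running total 6).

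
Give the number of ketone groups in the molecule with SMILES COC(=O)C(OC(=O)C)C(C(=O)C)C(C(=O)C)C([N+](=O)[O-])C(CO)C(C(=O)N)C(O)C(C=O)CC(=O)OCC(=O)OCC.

CH3O–C(=O)–: carbonyl C bonded to C and to –OCH3 → ester (not ketone + ether).
pendant –OC(=O)CH3: an acyloxy group → ester.
pendant –COCH3: carbonyl C bonded to two carbons → ketone.
pendant –COCH3: carbonyl C bonded to two carbons → ketone.
–NO2 on an sp³ carbon → nitro (the N=O is not a carbonyl).
pendant –CH2OH on an sp³ backbone C → alcohol.
pendant –CONH2: carbonyl C bonded to C and N → amide.
–OH on an sp³ carbon → alcohol (secondary).
pendant –CHO: carbonyl C bonded to C and H → aldehyde.
–C(=O)–O–C with C on the carbonyl side → ester.
–C(=O)OCH2CH3: carbonyl C bonded to C and to –OEt → ester.
Ketone appears at: CH(COCH3), CH(COCH3) → 2.

2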